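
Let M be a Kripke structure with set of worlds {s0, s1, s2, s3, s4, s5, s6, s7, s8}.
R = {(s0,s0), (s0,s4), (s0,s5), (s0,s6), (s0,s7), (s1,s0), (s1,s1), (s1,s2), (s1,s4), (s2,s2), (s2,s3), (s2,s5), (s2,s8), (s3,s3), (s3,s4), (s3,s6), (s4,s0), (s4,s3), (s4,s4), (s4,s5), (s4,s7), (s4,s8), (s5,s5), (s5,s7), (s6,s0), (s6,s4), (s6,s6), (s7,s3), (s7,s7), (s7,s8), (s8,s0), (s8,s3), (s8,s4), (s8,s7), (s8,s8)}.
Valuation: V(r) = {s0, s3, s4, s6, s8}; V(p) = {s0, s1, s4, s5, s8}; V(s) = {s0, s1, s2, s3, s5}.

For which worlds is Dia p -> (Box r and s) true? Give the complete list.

s3

Let φ = Dia p -> (Box r and s). Evaluate φ at each world:
  s0 (successors {s0, s4, s5, s6, s7}): φ is false.
  s1 (successors {s0, s1, s2, s4}): φ is false.
  s2 (successors {s2, s3, s5, s8}): φ is false.
  s3 (successors {s3, s4, s6}): φ is true.
  s4 (successors {s0, s3, s4, s5, s7, s8}): φ is false.
  s5 (successors {s5, s7}): φ is false.
  s6 (successors {s0, s4, s6}): φ is false.
  s7 (successors {s3, s7, s8}): φ is false.
  s8 (successors {s0, s3, s4, s7, s8}): φ is false.
For instance, at s5:
  At s5: Dia p is true, Box r and s is false, so Dia p -> (Box r and s) is false.
    At s5: Dia p requires p at some successor in {s5, s7}.
      p holds at s5, so Dia p is true at s5.
    At s5: Box r is false, s is true, so Box r and s is false.
      At s5: Box r requires r at every successor {s5, s7}.
        r fails at s5, so Box r is false at s5.
Satisfying worlds: {s3}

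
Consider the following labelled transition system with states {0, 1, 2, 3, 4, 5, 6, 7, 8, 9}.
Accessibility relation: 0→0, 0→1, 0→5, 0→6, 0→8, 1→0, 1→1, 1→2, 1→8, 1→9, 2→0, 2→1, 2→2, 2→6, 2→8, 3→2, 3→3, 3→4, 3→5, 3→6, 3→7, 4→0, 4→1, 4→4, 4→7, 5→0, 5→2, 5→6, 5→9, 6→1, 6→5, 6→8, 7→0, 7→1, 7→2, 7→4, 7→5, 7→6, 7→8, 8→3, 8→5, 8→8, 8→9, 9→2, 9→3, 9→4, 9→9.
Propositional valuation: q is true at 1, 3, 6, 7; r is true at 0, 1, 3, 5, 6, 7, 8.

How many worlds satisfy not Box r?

8

Let φ = not Box r. Evaluate φ at each world:
  0 (successors {0, 1, 5, 6, 8}): φ is false.
  1 (successors {0, 1, 2, 8, 9}): φ is true.
  2 (successors {0, 1, 2, 6, 8}): φ is true.
  3 (successors {2, 3, 4, 5, 6, 7}): φ is true.
  4 (successors {0, 1, 4, 7}): φ is true.
  5 (successors {0, 2, 6, 9}): φ is true.
  6 (successors {1, 5, 8}): φ is false.
  7 (successors {0, 1, 2, 4, 5, 6, 8}): φ is true.
  8 (successors {3, 5, 8, 9}): φ is true.
  9 (successors {2, 3, 4, 9}): φ is true.
For instance, at 5:
  At 5: Box r is false, so not Box r is true.
    At 5: Box r requires r at every successor {0, 2, 6, 9}.
      r fails at 2, so Box r is false at 5.
Satisfying worlds: {1, 2, 3, 4, 5, 7, 8, 9}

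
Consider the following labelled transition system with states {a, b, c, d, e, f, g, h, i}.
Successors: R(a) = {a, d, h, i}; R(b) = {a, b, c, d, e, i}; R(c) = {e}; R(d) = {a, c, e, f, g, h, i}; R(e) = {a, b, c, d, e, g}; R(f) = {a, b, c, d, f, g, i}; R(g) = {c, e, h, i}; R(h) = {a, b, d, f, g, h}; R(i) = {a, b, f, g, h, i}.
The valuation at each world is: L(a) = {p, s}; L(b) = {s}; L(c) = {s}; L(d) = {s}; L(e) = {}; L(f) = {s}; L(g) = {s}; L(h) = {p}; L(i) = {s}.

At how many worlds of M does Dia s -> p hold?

3

Let φ = Dia s -> p. Evaluate φ at each world:
  a (successors {a, d, h, i}): φ is true.
  b (successors {a, b, c, d, e, i}): φ is false.
  c (successors {e}): φ is true.
  d (successors {a, c, e, f, g, h, i}): φ is false.
  e (successors {a, b, c, d, e, g}): φ is false.
  f (successors {a, b, c, d, f, g, i}): φ is false.
  g (successors {c, e, h, i}): φ is false.
  h (successors {a, b, d, f, g, h}): φ is true.
  i (successors {a, b, f, g, h, i}): φ is false.
For instance, at e:
  At e: Dia s is true, p is false, so Dia s -> p is false.
    At e: Dia s requires s at some successor in {a, b, c, d, e, g}.
      s holds at a, so Dia s is true at e.
Satisfying worlds: {a, c, h}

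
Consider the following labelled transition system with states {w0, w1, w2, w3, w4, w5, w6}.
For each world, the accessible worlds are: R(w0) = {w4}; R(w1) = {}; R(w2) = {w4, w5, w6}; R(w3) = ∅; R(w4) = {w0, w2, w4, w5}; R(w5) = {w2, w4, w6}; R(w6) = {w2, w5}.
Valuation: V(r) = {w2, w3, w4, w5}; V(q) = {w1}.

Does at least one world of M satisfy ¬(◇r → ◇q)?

Yes

Let φ = ¬(◇r → ◇q). Evaluate φ at each world:
  w0 (successors {w4}): φ is true.
  w1 (successors ∅): φ is false.
  w2 (successors {w4, w5, w6}): φ is true.
  w3 (successors ∅): φ is false.
  w4 (successors {w0, w2, w4, w5}): φ is true.
  w5 (successors {w2, w4, w6}): φ is true.
  w6 (successors {w2, w5}): φ is true.
Detail at w0 (witness):
  At w0: ◇r → ◇q is false, so ¬(◇r → ◇q) is true.
    At w0: ◇r is true, ◇q is false, so ◇r → ◇q is false.
      At w0: ◇r requires r at some successor in {w4}.
        r holds at w4, so ◇r is true at w0.
      At w0: ◇q requires q at some successor in {w4}.
        At w4: q is false.
      So ◇q is false at w0.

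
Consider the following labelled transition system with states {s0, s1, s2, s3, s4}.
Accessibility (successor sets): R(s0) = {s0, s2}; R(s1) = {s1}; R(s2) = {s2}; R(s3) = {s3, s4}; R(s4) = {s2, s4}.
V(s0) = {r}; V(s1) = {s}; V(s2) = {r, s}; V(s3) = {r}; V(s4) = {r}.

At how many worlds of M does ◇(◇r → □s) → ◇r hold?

4

Let φ = ◇(◇r → □s) → ◇r. Evaluate φ at each world:
  s0 (successors {s0, s2}): φ is true.
  s1 (successors {s1}): φ is false.
  s2 (successors {s2}): φ is true.
  s3 (successors {s3, s4}): φ is true.
  s4 (successors {s2, s4}): φ is true.
For instance, at s1:
  At s1: ◇(◇r → □s) is true, ◇r is false, so ◇(◇r → □s) → ◇r is false.
    At s1: ◇(◇r → □s) requires ◇r → □s at some successor in {s1}.
      ◇r → □s holds at s1, so ◇(◇r → □s) is true at s1.
    At s1: ◇r requires r at some successor in {s1}.
      At s1: r is false.
    So ◇r is false at s1.
Satisfying worlds: {s0, s2, s3, s4}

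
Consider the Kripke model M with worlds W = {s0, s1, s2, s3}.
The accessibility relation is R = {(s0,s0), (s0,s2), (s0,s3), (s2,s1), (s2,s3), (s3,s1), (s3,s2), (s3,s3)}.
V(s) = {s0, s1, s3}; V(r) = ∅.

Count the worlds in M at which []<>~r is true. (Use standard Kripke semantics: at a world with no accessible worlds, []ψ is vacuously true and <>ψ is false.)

Let φ = []<>~r. Evaluate φ at each world:
  s0 (successors {s0, s2, s3}): φ is true.
  s1 (successors ∅): φ is true.
  s2 (successors {s1, s3}): φ is false.
  s3 (successors {s1, s2, s3}): φ is false.
For instance, at s3:
  At s3: []<>~r requires <>~r at every successor {s1, s2, s3}.
    <>~r fails at s1, so []<>~r is false at s3.
      At s1: no accessible worlds, so <>~r is false.
Satisfying worlds: {s0, s1}

2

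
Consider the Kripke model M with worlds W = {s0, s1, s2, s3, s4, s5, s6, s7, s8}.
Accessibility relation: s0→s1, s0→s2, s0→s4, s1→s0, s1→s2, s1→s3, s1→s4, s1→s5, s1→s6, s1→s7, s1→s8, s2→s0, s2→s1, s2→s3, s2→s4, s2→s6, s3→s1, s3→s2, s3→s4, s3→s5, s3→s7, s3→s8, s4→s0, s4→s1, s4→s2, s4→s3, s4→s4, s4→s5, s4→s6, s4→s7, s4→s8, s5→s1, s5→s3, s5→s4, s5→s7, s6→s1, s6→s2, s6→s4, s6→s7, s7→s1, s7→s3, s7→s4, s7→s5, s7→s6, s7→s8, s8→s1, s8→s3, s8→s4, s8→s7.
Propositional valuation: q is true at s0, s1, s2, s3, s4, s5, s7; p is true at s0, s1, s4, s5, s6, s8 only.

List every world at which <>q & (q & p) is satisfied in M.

s0, s1, s4, s5

Let φ = <>q & (q & p). Evaluate φ at each world:
  s0 (successors {s1, s2, s4}): φ is true.
  s1 (successors {s0, s2, s3, s4, s5, s6, s7, s8}): φ is true.
  s2 (successors {s0, s1, s3, s4, s6}): φ is false.
  s3 (successors {s1, s2, s4, s5, s7, s8}): φ is false.
  s4 (successors {s0, s1, s2, s3, s4, s5, s6, s7, s8}): φ is true.
  s5 (successors {s1, s3, s4, s7}): φ is true.
  s6 (successors {s1, s2, s4, s7}): φ is false.
  s7 (successors {s1, s3, s4, s5, s6, s8}): φ is false.
  s8 (successors {s1, s3, s4, s7}): φ is false.
For instance, at s0:
  At s0: <>q is true, q & p is true, so <>q & (q & p) is true.
    At s0: <>q requires q at some successor in {s1, s2, s4}.
      q holds at s1, so <>q is true at s0.
Satisfying worlds: {s0, s1, s4, s5}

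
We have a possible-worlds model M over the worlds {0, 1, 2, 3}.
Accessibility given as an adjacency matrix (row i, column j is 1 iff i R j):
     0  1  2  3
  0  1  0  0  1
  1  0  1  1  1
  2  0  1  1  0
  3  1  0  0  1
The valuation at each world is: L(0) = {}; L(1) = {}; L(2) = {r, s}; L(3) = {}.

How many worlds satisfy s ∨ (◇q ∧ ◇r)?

Let φ = s ∨ (◇q ∧ ◇r). Evaluate φ at each world:
  0 (successors {0, 3}): φ is false.
  1 (successors {1, 2, 3}): φ is false.
  2 (successors {1, 2}): φ is true.
  3 (successors {0, 3}): φ is false.
For instance, at 1:
  At 1: s is false, ◇q ∧ ◇r is false, so s ∨ (◇q ∧ ◇r) is false.
    At 1: ◇q is false, ◇r is true, so ◇q ∧ ◇r is false.
      At 1: ◇q requires q at some successor in {1, 2, 3}.
        At 1: q is false.
        At 2: q is false.
        At 3: q is false.
      So ◇q is false at 1.
      At 1: ◇r requires r at some successor in {1, 2, 3}.
        r holds at 2, so ◇r is true at 1.
Satisfying worlds: {2}

1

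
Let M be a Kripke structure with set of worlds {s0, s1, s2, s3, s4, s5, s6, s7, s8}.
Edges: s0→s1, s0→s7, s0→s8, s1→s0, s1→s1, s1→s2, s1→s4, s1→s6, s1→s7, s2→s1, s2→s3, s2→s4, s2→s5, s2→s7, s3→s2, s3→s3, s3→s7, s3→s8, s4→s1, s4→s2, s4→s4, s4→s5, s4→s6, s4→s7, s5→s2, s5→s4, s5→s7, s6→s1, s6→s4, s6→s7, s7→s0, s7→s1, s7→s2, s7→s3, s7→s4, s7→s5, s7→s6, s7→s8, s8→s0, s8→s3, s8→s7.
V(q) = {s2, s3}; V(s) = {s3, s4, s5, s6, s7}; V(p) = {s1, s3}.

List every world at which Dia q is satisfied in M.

s1, s2, s3, s4, s5, s7, s8

Let φ = Dia q. Evaluate φ at each world:
  s0 (successors {s1, s7, s8}): φ is false.
  s1 (successors {s0, s1, s2, s4, s6, s7}): φ is true.
  s2 (successors {s1, s3, s4, s5, s7}): φ is true.
  s3 (successors {s2, s3, s7, s8}): φ is true.
  s4 (successors {s1, s2, s4, s5, s6, s7}): φ is true.
  s5 (successors {s2, s4, s7}): φ is true.
  s6 (successors {s1, s4, s7}): φ is false.
  s7 (successors {s0, s1, s2, s3, s4, s5, s6, s8}): φ is true.
  s8 (successors {s0, s3, s7}): φ is true.
For instance, at s8:
  At s8: Dia q requires q at some successor in {s0, s3, s7}.
    q holds at s3, so Dia q is true at s8.
Satisfying worlds: {s1, s2, s3, s4, s5, s7, s8}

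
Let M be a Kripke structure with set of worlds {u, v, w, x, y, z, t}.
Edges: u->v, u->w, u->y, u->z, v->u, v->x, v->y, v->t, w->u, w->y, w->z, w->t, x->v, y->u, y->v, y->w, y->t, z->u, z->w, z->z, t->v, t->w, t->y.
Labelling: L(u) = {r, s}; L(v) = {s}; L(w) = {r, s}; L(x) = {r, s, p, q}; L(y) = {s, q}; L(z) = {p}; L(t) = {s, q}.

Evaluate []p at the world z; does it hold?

Recall that []ψ holds at a world iff ψ holds at every accessible world, and <>ψ holds iff ψ holds at some accessible world.
At z: []p requires p at every successor {u, w, z}.
  p fails at u, so []p is false at z.

No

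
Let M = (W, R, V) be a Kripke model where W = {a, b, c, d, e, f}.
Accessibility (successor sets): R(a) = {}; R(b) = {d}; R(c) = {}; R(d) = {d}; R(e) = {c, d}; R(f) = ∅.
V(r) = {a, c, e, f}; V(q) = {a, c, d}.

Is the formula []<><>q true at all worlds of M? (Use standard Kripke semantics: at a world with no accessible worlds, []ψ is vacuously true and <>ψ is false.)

Let φ = []<><>q. Evaluate φ at each world:
  a (successors ∅): φ is true.
  b (successors {d}): φ is true.
  c (successors ∅): φ is true.
  d (successors {d}): φ is true.
  e (successors {c, d}): φ is false.
  f (successors ∅): φ is true.
Detail at e (counterexample):
  At e: []<><>q requires <><>q at every successor {c, d}.
    <><>q fails at c, so []<><>q is false at e.
      At c: no accessible worlds, so <><>q is false.

No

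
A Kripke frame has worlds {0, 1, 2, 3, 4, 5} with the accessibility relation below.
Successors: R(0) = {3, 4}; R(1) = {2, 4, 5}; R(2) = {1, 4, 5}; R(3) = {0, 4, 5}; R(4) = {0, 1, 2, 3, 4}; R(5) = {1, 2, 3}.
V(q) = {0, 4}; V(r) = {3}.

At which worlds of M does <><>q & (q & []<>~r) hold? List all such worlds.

0, 4

Let φ = <><>q & (q & []<>~r). Evaluate φ at each world:
  0 (successors {3, 4}): φ is true.
  1 (successors {2, 4, 5}): φ is false.
  2 (successors {1, 4, 5}): φ is false.
  3 (successors {0, 4, 5}): φ is false.
  4 (successors {0, 1, 2, 3, 4}): φ is true.
  5 (successors {1, 2, 3}): φ is false.
For instance, at 4:
  At 4: <><>q is true, q & []<>~r is true, so <><>q & (q & []<>~r) is true.
    At 4: <><>q requires <>q at some successor in {0, 1, 2, 3, 4}.
      <>q holds at 0, so <><>q is true at 4.
    At 4: q is true, []<>~r is true, so q & []<>~r is true.
      At 4: []<>~r requires <>~r at every successor {0, 1, 2, 3, 4}.
        At 0: <>~r is true.
        At 1: <>~r is true.
        At 2: <>~r is true.
        At 3: <>~r is true.
        At 4: <>~r is true.
      So []<>~r is true at 4.
Satisfying worlds: {0, 4}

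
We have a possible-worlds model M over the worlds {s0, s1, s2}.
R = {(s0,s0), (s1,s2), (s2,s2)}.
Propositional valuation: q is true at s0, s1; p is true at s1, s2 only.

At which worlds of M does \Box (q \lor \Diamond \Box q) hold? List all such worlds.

Recall that \Box ψ holds at a world iff ψ holds at every accessible world, and \Diamond ψ holds iff ψ holds at some accessible world.
Let φ = \Box (q \lor \Diamond \Box q). Evaluate φ at each world:
  s0 (successors {s0}): φ is true.
  s1 (successors {s2}): φ is false.
  s2 (successors {s2}): φ is false.
For instance, at s2:
  At s2: \Box (q \lor \Diamond \Box q) requires q \lor \Diamond \Box q at every successor {s2}.
    q \lor \Diamond \Box q fails at s2, so \Box (q \lor \Diamond \Box q) is false at s2.
      At s2: q is false, \Diamond \Box q is false, so q \lor \Diamond \Box q is false.
Satisfying worlds: {s0}

s0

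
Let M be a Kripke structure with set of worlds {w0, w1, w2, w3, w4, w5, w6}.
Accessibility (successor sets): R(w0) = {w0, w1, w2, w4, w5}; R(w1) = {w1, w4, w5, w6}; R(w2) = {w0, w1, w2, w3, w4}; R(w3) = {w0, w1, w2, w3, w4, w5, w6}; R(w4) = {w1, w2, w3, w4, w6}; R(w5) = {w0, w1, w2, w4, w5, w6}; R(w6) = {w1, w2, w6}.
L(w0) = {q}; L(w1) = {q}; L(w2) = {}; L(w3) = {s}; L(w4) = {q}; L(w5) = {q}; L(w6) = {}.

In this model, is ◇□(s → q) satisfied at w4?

Yes

At w4: ◇□(s → q) requires □(s → q) at some successor in {w1, w2, w3, w4, w6}.
  □(s → q) holds at w1, so ◇□(s → q) is true at w4.
    At w1: □(s → q) requires s → q at every successor {w1, w4, w5, w6}.
      At w1: s → q is true.
      At w4: s → q is true.
      At w5: s → q is true.
      At w6: s → q is true.
    So □(s → q) is true at w1.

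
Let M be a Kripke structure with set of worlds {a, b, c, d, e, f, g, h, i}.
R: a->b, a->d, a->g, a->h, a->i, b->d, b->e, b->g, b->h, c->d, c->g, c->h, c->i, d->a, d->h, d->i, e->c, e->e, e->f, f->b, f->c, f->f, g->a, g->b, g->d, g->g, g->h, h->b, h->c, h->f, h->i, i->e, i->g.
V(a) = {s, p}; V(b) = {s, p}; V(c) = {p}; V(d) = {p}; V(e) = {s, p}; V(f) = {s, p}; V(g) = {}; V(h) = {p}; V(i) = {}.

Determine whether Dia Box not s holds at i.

Recall that Box ψ holds at a world iff ψ holds at every accessible world, and Dia ψ holds iff ψ holds at some accessible world.
At i: Dia Box not s requires Box not s at some successor in {e, g}.
  At e: Box not s is false.
  At g: Box not s is false.
So Dia Box not s is false at i.

No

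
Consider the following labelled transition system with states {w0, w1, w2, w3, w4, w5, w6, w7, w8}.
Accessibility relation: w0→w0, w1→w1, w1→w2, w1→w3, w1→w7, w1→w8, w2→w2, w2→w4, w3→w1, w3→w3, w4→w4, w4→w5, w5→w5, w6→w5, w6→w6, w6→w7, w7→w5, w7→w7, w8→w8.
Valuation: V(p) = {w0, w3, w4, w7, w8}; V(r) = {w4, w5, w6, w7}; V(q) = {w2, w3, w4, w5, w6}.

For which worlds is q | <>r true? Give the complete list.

Let φ = q | <>r. Evaluate φ at each world:
  w0 (successors {w0}): φ is false.
  w1 (successors {w1, w2, w3, w7, w8}): φ is true.
  w2 (successors {w2, w4}): φ is true.
  w3 (successors {w1, w3}): φ is true.
  w4 (successors {w4, w5}): φ is true.
  w5 (successors {w5}): φ is true.
  w6 (successors {w5, w6, w7}): φ is true.
  w7 (successors {w5, w7}): φ is true.
  w8 (successors {w8}): φ is false.
For instance, at w7:
  At w7: q is false, <>r is true, so q | <>r is true.
    At w7: <>r requires r at some successor in {w5, w7}.
      r holds at w5, so <>r is true at w7.
Satisfying worlds: {w1, w2, w3, w4, w5, w6, w7}

w1, w2, w3, w4, w5, w6, w7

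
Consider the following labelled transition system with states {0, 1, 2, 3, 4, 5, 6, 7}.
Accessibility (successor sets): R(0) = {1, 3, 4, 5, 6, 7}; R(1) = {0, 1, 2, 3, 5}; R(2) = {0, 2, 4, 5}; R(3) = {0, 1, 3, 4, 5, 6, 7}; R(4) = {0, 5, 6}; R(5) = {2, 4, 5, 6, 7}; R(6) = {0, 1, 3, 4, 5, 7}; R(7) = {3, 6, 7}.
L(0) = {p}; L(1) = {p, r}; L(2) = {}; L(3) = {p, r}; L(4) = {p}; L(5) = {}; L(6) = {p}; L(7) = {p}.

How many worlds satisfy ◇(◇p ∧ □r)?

0

Let φ = ◇(◇p ∧ □r). Evaluate φ at each world:
  0 (successors {1, 3, 4, 5, 6, 7}): φ is false.
  1 (successors {0, 1, 2, 3, 5}): φ is false.
  2 (successors {0, 2, 4, 5}): φ is false.
  3 (successors {0, 1, 3, 4, 5, 6, 7}): φ is false.
  4 (successors {0, 5, 6}): φ is false.
  5 (successors {2, 4, 5, 6, 7}): φ is false.
  6 (successors {0, 1, 3, 4, 5, 7}): φ is false.
  7 (successors {3, 6, 7}): φ is false.
For instance, at 3:
  At 3: ◇(◇p ∧ □r) requires ◇p ∧ □r at some successor in {0, 1, 3, 4, 5, 6, 7}.
    At 0: ◇p ∧ □r is false.
    At 1: ◇p ∧ □r is false.
    At 3: ◇p ∧ □r is false.
    At 4: ◇p ∧ □r is false.
    At 5: ◇p ∧ □r is false.
    At 6: ◇p ∧ □r is false.
    At 7: ◇p ∧ □r is false.
  So ◇(◇p ∧ □r) is false at 3.
Satisfying worlds: none.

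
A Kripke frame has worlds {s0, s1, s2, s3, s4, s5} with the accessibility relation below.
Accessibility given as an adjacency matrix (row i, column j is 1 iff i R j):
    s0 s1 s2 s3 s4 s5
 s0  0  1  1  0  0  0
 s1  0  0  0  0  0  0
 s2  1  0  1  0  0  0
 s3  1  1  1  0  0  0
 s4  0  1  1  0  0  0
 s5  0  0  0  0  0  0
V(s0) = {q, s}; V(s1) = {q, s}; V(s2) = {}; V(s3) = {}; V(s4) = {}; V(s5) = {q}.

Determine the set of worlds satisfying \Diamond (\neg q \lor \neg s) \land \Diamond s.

s0, s2, s3, s4

Let φ = \Diamond (\neg q \lor \neg s) \land \Diamond s. Evaluate φ at each world:
  s0 (successors {s1, s2}): φ is true.
  s1 (successors ∅): φ is false.
  s2 (successors {s0, s2}): φ is true.
  s3 (successors {s0, s1, s2}): φ is true.
  s4 (successors {s1, s2}): φ is true.
  s5 (successors ∅): φ is false.
For instance, at s3:
  At s3: \Diamond (\neg q \lor \neg s) is true, \Diamond s is true, so \Diamond (\neg q \lor \neg s) \land \Diamond s is true.
    At s3: \Diamond (\neg q \lor \neg s) requires \neg q \lor \neg s at some successor in {s0, s1, s2}.
      \neg q \lor \neg s holds at s2, so \Diamond (\neg q \lor \neg s) is true at s3.
    At s3: \Diamond s requires s at some successor in {s0, s1, s2}.
      s holds at s0, so \Diamond s is true at s3.
Satisfying worlds: {s0, s2, s3, s4}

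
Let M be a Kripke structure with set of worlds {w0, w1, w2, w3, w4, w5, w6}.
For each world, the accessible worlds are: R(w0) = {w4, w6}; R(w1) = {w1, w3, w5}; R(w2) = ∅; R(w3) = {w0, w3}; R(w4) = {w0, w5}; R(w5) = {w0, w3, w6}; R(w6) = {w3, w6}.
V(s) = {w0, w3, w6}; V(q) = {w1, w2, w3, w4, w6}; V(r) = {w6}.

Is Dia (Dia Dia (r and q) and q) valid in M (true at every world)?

Let φ = Dia (Dia Dia (r and q) and q). Evaluate φ at each world:
  w0 (successors {w4, w6}): φ is true.
  w1 (successors {w1, w3, w5}): φ is true.
  w2 (successors ∅): φ is false.
  w3 (successors {w0, w3}): φ is true.
  w4 (successors {w0, w5}): φ is false.
  w5 (successors {w0, w3, w6}): φ is true.
  w6 (successors {w3, w6}): φ is true.
Detail at w2 (counterexample):
  At w2: no accessible worlds, so Dia (Dia Dia (r and q) and q) is false.

No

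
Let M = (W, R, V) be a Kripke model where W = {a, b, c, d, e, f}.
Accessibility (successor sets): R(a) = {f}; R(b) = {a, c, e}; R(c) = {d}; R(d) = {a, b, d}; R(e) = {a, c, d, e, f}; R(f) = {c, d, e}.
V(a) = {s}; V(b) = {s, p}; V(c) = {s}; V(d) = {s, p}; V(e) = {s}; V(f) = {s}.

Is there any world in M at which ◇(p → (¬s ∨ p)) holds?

Let φ = ◇(p → (¬s ∨ p)). Evaluate φ at each world:
  a (successors {f}): φ is true.
  b (successors {a, c, e}): φ is true.
  c (successors {d}): φ is true.
  d (successors {a, b, d}): φ is true.
  e (successors {a, c, d, e, f}): φ is true.
  f (successors {c, d, e}): φ is true.
Detail at a (witness):
  At a: ◇(p → (¬s ∨ p)) requires p → (¬s ∨ p) at some successor in {f}.
    p → (¬s ∨ p) holds at f, so ◇(p → (¬s ∨ p)) is true at a.

Yes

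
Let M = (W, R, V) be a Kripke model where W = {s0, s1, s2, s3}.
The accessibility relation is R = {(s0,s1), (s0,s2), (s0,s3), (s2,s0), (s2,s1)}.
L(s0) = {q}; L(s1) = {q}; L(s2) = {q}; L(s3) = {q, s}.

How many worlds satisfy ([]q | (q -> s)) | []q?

4

Recall that []ψ holds at a world iff ψ holds at every accessible world, and <>ψ holds iff ψ holds at some accessible world.
Let φ = ([]q | (q -> s)) | []q. Evaluate φ at each world:
  s0 (successors {s1, s2, s3}): φ is true.
  s1 (successors ∅): φ is true.
  s2 (successors {s0, s1}): φ is true.
  s3 (successors ∅): φ is true.
For instance, at s2:
  At s2: []q | (q -> s) is true, []q is true, so ([]q | (q -> s)) | []q is true.
    At s2: []q is true, q -> s is false, so []q | (q -> s) is true.
      At s2: []q requires q at every successor {s0, s1}.
        At s0: q is true.
        At s1: q is true.
      So []q is true at s2.
    At s2: []q requires q at every successor {s0, s1}.
      At s0: q is true.
      At s1: q is true.
    So []q is true at s2.
Satisfying worlds: {s0, s1, s2, s3}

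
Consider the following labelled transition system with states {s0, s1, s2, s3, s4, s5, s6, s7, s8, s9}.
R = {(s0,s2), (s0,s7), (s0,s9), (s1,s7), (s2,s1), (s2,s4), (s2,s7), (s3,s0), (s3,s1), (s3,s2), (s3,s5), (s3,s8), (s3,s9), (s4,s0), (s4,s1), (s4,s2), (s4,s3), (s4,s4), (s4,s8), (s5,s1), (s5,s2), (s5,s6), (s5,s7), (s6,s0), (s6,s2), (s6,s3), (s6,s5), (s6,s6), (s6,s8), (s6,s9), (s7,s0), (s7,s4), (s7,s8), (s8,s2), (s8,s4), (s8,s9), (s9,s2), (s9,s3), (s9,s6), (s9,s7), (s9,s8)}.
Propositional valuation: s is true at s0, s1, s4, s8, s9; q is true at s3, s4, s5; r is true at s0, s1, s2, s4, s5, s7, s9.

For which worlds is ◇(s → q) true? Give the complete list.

s0, s1, s2, s3, s4, s5, s6, s7, s8, s9

Let φ = ◇(s → q). Evaluate φ at each world:
  s0 (successors {s2, s7, s9}): φ is true.
  s1 (successors {s7}): φ is true.
  s2 (successors {s1, s4, s7}): φ is true.
  s3 (successors {s0, s1, s2, s5, s8, s9}): φ is true.
  s4 (successors {s0, s1, s2, s3, s4, s8}): φ is true.
  s5 (successors {s1, s2, s6, s7}): φ is true.
  s6 (successors {s0, s2, s3, s5, s6, s8, s9}): φ is true.
  s7 (successors {s0, s4, s8}): φ is true.
  s8 (successors {s2, s4, s9}): φ is true.
  s9 (successors {s2, s3, s6, s7, s8}): φ is true.
For instance, at s6:
  At s6: ◇(s → q) requires s → q at some successor in {s0, s2, s3, s5, s6, s8, s9}.
    s → q holds at s2, so ◇(s → q) is true at s6.
Satisfying worlds: {s0, s1, s2, s3, s4, s5, s6, s7, s8, s9}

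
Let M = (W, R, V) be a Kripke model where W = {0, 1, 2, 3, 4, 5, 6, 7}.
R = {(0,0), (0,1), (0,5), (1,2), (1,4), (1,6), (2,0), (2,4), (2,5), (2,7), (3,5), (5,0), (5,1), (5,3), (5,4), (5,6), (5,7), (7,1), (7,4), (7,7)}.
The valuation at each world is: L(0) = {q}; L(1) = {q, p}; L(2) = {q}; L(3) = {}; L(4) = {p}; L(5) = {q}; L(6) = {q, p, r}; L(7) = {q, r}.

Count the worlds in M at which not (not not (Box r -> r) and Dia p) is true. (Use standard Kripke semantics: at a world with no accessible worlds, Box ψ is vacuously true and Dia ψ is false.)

Recall that Box ψ holds at a world iff ψ holds at every accessible world, and Dia ψ holds iff ψ holds at some accessible world.
Let φ = not (not not (Box r -> r) and Dia p). Evaluate φ at each world:
  0 (successors {0, 1, 5}): φ is false.
  1 (successors {2, 4, 6}): φ is false.
  2 (successors {0, 4, 5, 7}): φ is false.
  3 (successors {5}): φ is true.
  4 (successors ∅): φ is true.
  5 (successors {0, 1, 3, 4, 6, 7}): φ is false.
  6 (successors ∅): φ is true.
  7 (successors {1, 4, 7}): φ is false.
For instance, at 0:
  At 0: not not (Box r -> r) and Dia p is true, so not (not not (Box r -> r) and Dia p) is false.
    At 0: not not (Box r -> r) is true, Dia p is true, so not not (Box r -> r) and Dia p is true.
      At 0: not (Box r -> r) is false, so not not (Box r -> r) is true.
      At 0: Dia p requires p at some successor in {0, 1, 5}.
        p holds at 1, so Dia p is true at 0.
Satisfying worlds: {3, 4, 6}

3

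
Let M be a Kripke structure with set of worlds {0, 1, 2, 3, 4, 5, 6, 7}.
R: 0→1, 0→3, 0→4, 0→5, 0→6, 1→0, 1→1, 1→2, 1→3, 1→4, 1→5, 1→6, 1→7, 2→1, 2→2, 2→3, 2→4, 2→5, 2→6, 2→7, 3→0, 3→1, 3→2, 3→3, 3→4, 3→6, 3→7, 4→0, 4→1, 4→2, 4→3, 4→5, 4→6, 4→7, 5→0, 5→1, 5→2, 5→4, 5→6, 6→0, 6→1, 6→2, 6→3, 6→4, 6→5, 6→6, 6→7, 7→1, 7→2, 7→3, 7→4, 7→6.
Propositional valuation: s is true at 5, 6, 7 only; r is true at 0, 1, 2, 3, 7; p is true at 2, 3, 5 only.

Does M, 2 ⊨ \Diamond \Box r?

At 2: \Diamond \Box r requires \Box r at some successor in {1, 2, 3, 4, 5, 6, 7}.
  At 1: \Box r is false.
  At 2: \Box r is false.
  At 3: \Box r is false.
  At 4: \Box r is false.
  At 5: \Box r is false.
  At 6: \Box r is false.
  At 7: \Box r is false.
So \Diamond \Box r is false at 2.

No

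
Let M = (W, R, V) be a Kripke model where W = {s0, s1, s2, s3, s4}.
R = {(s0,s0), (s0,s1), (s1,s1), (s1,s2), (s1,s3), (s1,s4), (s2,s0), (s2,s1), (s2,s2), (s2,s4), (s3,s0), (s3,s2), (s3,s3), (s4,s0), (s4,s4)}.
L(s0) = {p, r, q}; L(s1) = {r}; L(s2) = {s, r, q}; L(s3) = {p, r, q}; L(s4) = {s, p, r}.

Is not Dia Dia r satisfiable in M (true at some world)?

Let φ = not Dia Dia r. Evaluate φ at each world:
  s0 (successors {s0, s1}): φ is false.
  s1 (successors {s1, s2, s3, s4}): φ is false.
  s2 (successors {s0, s1, s2, s4}): φ is false.
  s3 (successors {s0, s2, s3}): φ is false.
  s4 (successors {s0, s4}): φ is false.
For instance, at s0:
  At s0: Dia Dia r is true, so not Dia Dia r is false.
    At s0: Dia Dia r requires Dia r at some successor in {s0, s1}.
      Dia r holds at s0, so Dia Dia r is true at s0.

No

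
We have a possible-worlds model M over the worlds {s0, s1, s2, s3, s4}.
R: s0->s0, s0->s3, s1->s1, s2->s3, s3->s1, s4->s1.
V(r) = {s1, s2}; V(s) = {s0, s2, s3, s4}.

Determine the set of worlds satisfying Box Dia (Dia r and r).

s1, s2, s3, s4

Let φ = Box Dia (Dia r and r). Evaluate φ at each world:
  s0 (successors {s0, s3}): φ is false.
  s1 (successors {s1}): φ is true.
  s2 (successors {s3}): φ is true.
  s3 (successors {s1}): φ is true.
  s4 (successors {s1}): φ is true.
For instance, at s2:
  At s2: Box Dia (Dia r and r) requires Dia (Dia r and r) at every successor {s3}.
      At s3: Dia (Dia r and r) requires Dia r and r at some successor in {s1}.
        Dia r and r holds at s1, so Dia (Dia r and r) is true at s3.
  So Box Dia (Dia r and r) is true at s2.
Satisfying worlds: {s1, s2, s3, s4}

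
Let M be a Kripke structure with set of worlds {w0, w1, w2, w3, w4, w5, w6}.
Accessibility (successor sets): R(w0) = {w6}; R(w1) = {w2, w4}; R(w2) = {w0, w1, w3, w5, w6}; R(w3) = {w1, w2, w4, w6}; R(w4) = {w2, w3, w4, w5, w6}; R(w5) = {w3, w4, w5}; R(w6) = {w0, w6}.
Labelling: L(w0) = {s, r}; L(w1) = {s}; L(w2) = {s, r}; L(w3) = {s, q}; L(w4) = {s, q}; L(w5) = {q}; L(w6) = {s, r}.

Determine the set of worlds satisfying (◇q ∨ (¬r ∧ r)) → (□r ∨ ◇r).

Recall that □ψ holds at a world iff ψ holds at every accessible world, and ◇ψ holds iff ψ holds at some accessible world.
Let φ = (◇q ∨ (¬r ∧ r)) → (□r ∨ ◇r). Evaluate φ at each world:
  w0 (successors {w6}): φ is true.
  w1 (successors {w2, w4}): φ is true.
  w2 (successors {w0, w1, w3, w5, w6}): φ is true.
  w3 (successors {w1, w2, w4, w6}): φ is true.
  w4 (successors {w2, w3, w4, w5, w6}): φ is true.
  w5 (successors {w3, w4, w5}): φ is false.
  w6 (successors {w0, w6}): φ is true.
For instance, at w1:
  At w1: ◇q ∨ (¬r ∧ r) is true, □r ∨ ◇r is true, so (◇q ∨ (¬r ∧ r)) → (□r ∨ ◇r) is true.
    At w1: ◇q is true, ¬r ∧ r is false, so ◇q ∨ (¬r ∧ r) is true.
      At w1: ◇q requires q at some successor in {w2, w4}.
        q holds at w4, so ◇q is true at w1.
    At w1: □r is false, ◇r is true, so □r ∨ ◇r is true.
      At w1: □r requires r at every successor {w2, w4}.
        r fails at w4, so □r is false at w1.
      At w1: ◇r requires r at some successor in {w2, w4}.
        r holds at w2, so ◇r is true at w1.
Satisfying worlds: {w0, w1, w2, w3, w4, w6}

w0, w1, w2, w3, w4, w6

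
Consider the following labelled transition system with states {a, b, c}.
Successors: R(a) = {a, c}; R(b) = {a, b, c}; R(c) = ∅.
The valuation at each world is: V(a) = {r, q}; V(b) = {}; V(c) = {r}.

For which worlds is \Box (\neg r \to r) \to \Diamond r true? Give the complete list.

a, b

Recall that \Box ψ holds at a world iff ψ holds at every accessible world, and \Diamond ψ holds iff ψ holds at some accessible world.
Let φ = \Box (\neg r \to r) \to \Diamond r. Evaluate φ at each world:
  a (successors {a, c}): φ is true.
  b (successors {a, b, c}): φ is true.
  c (successors ∅): φ is false.
For instance, at a:
  At a: \Box (\neg r \to r) is true, \Diamond r is true, so \Box (\neg r \to r) \to \Diamond r is true.
    At a: \Box (\neg r \to r) requires \neg r \to r at every successor {a, c}.
      At a: \neg r \to r is true.
      At c: \neg r \to r is true.
    So \Box (\neg r \to r) is true at a.
    At a: \Diamond r requires r at some successor in {a, c}.
      r holds at a, so \Diamond r is true at a.
Satisfying worlds: {a, b}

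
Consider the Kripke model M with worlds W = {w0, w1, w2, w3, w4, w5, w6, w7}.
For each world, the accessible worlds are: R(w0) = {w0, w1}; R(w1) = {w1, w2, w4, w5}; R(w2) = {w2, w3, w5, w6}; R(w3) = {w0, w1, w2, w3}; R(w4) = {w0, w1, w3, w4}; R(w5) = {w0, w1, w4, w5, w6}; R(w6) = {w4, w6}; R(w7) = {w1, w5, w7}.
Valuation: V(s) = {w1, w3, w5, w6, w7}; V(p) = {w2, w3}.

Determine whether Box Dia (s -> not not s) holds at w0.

Yes

Recall that Box ψ holds at a world iff ψ holds at every accessible world, and Dia ψ holds iff ψ holds at some accessible world.
At w0: Box Dia (s -> not not s) requires Dia (s -> not not s) at every successor {w0, w1}.
    At w0: Dia (s -> not not s) requires s -> not not s at some successor in {w0, w1}.
      s -> not not s holds at w0, so Dia (s -> not not s) is true at w0.
    At w1: Dia (s -> not not s) requires s -> not not s at some successor in {w1, w2, w4, w5}.
      s -> not not s holds at w1, so Dia (s -> not not s) is true at w1.
So Box Dia (s -> not not s) is true at w0.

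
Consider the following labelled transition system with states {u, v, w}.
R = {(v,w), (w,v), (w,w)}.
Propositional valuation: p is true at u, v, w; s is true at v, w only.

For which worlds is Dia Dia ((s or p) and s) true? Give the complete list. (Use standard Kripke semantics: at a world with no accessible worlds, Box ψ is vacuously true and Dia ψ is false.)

v, w

Let φ = Dia Dia ((s or p) and s). Evaluate φ at each world:
  u (successors ∅): φ is false.
  v (successors {w}): φ is true.
  w (successors {v, w}): φ is true.
For instance, at v:
  At v: Dia Dia ((s or p) and s) requires Dia ((s or p) and s) at some successor in {w}.
    Dia ((s or p) and s) holds at w, so Dia Dia ((s or p) and s) is true at v.
      At w: Dia ((s or p) and s) requires (s or p) and s at some successor in {v, w}.
        (s or p) and s holds at v, so Dia ((s or p) and s) is true at w.
Satisfying worlds: {v, w}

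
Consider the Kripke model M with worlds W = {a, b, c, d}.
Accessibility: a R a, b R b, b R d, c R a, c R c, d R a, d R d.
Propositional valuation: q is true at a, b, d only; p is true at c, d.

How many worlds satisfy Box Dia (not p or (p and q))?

4

Recall that Box ψ holds at a world iff ψ holds at every accessible world, and Dia ψ holds iff ψ holds at some accessible world.
Let φ = Box Dia (not p or (p and q)). Evaluate φ at each world:
  a (successors {a}): φ is true.
  b (successors {b, d}): φ is true.
  c (successors {a, c}): φ is true.
  d (successors {a, d}): φ is true.
For instance, at a:
  At a: Box Dia (not p or (p and q)) requires Dia (not p or (p and q)) at every successor {a}.
      At a: Dia (not p or (p and q)) requires not p or (p and q) at some successor in {a}.
        not p or (p and q) holds at a, so Dia (not p or (p and q)) is true at a.
  So Box Dia (not p or (p and q)) is true at a.
Satisfying worlds: {a, b, c, d}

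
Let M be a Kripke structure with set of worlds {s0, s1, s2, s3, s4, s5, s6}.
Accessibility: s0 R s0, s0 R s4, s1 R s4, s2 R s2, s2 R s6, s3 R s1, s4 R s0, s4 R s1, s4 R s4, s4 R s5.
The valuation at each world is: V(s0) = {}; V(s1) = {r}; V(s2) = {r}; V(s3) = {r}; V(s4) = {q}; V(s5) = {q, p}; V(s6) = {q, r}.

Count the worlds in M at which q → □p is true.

6

Recall that □ψ holds at a world iff ψ holds at every accessible world, and ◇ψ holds iff ψ holds at some accessible world.
Let φ = q → □p. Evaluate φ at each world:
  s0 (successors {s0, s4}): φ is true.
  s1 (successors {s4}): φ is true.
  s2 (successors {s2, s6}): φ is true.
  s3 (successors {s1}): φ is true.
  s4 (successors {s0, s1, s4, s5}): φ is false.
  s5 (successors ∅): φ is true.
  s6 (successors ∅): φ is true.
For instance, at s1:
  At s1: q is false, □p is false, so q → □p is true.
    At s1: □p requires p at every successor {s4}.
      p fails at s4, so □p is false at s1.
Satisfying worlds: {s0, s1, s2, s3, s5, s6}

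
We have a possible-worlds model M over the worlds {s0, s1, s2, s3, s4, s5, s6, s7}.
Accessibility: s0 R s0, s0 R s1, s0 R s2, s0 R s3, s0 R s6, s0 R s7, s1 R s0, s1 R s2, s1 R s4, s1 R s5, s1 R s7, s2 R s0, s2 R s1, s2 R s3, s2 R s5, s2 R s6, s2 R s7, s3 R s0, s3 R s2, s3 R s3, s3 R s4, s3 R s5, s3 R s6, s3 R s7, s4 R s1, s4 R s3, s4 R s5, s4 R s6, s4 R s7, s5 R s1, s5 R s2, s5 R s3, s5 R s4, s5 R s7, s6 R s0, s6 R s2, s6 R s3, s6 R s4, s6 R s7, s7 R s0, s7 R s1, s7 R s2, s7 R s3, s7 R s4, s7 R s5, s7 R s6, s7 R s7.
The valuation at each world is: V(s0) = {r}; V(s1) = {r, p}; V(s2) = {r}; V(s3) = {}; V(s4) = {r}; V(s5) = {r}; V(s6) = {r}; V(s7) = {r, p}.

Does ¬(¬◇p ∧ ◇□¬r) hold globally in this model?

Recall that □ψ holds at a world iff ψ holds at every accessible world, and ◇ψ holds iff ψ holds at some accessible world.
Let φ = ¬(¬◇p ∧ ◇□¬r). Evaluate φ at each world:
  s0 (successors {s0, s1, s2, s3, s6, s7}): φ is true.
  s1 (successors {s0, s2, s4, s5, s7}): φ is true.
  s2 (successors {s0, s1, s3, s5, s6, s7}): φ is true.
  s3 (successors {s0, s2, s3, s4, s5, s6, s7}): φ is true.
  s4 (successors {s1, s3, s5, s6, s7}): φ is true.
  s5 (successors {s1, s2, s3, s4, s7}): φ is true.
  s6 (successors {s0, s2, s3, s4, s7}): φ is true.
  s7 (successors {s0, s1, s2, s3, s4, s5, s6, s7}): φ is true.
For instance, at s2:
  At s2: ¬◇p ∧ ◇□¬r is false, so ¬(¬◇p ∧ ◇□¬r) is true.
    At s2: ¬◇p is false, ◇□¬r is false, so ¬◇p ∧ ◇□¬r is false.
      At s2: ◇p is true, so ¬◇p is false.
      At s2: ◇□¬r requires □¬r at some successor in {s0, s1, s3, s5, s6, s7}.
        At s0: □¬r is false.
        At s1: □¬r is false.
        At s3: □¬r is false.
        At s5: □¬r is false.
        At s6: □¬r is false.
        At s7: □¬r is false.
      So ◇□¬r is false at s2.

Yes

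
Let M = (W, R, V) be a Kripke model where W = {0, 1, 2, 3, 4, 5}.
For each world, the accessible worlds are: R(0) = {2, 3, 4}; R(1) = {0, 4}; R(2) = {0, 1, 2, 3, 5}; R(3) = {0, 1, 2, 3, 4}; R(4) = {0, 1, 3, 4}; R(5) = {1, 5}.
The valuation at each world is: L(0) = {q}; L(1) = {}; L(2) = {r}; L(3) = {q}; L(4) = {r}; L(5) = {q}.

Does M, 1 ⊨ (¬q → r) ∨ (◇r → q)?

At 1: ¬q → r is false, ◇r → q is false, so (¬q → r) ∨ (◇r → q) is false.
  At 1: ◇r is true, q is false, so ◇r → q is false.
    At 1: ◇r requires r at some successor in {0, 4}.
      r holds at 4, so ◇r is true at 1.

No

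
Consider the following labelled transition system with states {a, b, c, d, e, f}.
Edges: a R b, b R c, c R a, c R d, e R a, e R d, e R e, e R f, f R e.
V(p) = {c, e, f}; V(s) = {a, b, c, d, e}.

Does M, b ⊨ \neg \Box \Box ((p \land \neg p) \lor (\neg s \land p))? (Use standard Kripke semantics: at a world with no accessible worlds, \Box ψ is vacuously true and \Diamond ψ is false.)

Recall that \Box ψ holds at a world iff ψ holds at every accessible world, and \Diamond ψ holds iff ψ holds at some accessible world.
At b: \Box \Box ((p \land \neg p) \lor (\neg s \land p)) is false, so \neg \Box \Box ((p \land \neg p) \lor (\neg s \land p)) is true.
  At b: \Box \Box ((p \land \neg p) \lor (\neg s \land p)) requires \Box ((p \land \neg p) \lor (\neg s \land p)) at every successor {c}.
    \Box ((p \land \neg p) \lor (\neg s \land p)) fails at c, so \Box \Box ((p \land \neg p) \lor (\neg s \land p)) is false at b.
      At c: \Box ((p \land \neg p) \lor (\neg s \land p)) requires (p \land \neg p) \lor (\neg s \land p) at every successor {a, d}.
        (p \land \neg p) \lor (\neg s \land p) fails at a, so \Box ((p \land \neg p) \lor (\neg s \land p)) is false at c.

Yes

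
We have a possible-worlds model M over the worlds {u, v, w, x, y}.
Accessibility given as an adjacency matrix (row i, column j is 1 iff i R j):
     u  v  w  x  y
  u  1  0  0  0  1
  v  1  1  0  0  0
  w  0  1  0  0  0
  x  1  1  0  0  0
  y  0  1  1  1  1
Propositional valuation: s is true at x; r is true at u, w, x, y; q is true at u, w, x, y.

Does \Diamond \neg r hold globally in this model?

No

Let φ = \Diamond \neg r. Evaluate φ at each world:
  u (successors {u, y}): φ is false.
  v (successors {u, v}): φ is true.
  w (successors {v}): φ is true.
  x (successors {u, v}): φ is true.
  y (successors {v, w, x, y}): φ is true.
Detail at u (counterexample):
  At u: \Diamond \neg r requires \neg r at some successor in {u, y}.
    At u: \neg r is false.
    At y: \neg r is false.
  So \Diamond \neg r is false at u.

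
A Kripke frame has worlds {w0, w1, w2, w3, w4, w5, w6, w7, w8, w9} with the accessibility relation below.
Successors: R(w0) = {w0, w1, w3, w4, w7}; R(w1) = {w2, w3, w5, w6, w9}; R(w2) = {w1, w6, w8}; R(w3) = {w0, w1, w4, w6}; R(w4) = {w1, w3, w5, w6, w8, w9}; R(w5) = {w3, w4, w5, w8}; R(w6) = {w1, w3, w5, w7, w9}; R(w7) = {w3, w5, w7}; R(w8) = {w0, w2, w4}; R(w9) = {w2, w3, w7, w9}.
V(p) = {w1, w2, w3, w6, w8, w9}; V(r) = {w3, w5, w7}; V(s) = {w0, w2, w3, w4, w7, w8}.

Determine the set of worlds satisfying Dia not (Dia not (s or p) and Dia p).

w0, w1, w2, w3, w4, w5, w6, w7, w8, w9

Recall that Dia ψ holds at a world iff ψ holds at some accessible world.
Let φ = Dia not (Dia not (s or p) and Dia p). Evaluate φ at each world:
  w0 (successors {w0, w1, w3, w4, w7}): φ is true.
  w1 (successors {w2, w3, w5, w6, w9}): φ is true.
  w2 (successors {w1, w6, w8}): φ is true.
  w3 (successors {w0, w1, w4, w6}): φ is true.
  w4 (successors {w1, w3, w5, w6, w8, w9}): φ is true.
  w5 (successors {w3, w4, w5, w8}): φ is true.
  w6 (successors {w1, w3, w5, w7, w9}): φ is true.
  w7 (successors {w3, w5, w7}): φ is true.
  w8 (successors {w0, w2, w4}): φ is true.
  w9 (successors {w2, w3, w7, w9}): φ is true.
For instance, at w6:
  At w6: Dia not (Dia not (s or p) and Dia p) requires not (Dia not (s or p) and Dia p) at some successor in {w1, w3, w5, w7, w9}.
    not (Dia not (s or p) and Dia p) holds at w3, so Dia not (Dia not (s or p) and Dia p) is true at w6.
      At w3: Dia not (s or p) and Dia p is false, so not (Dia not (s or p) and Dia p) is true.
Satisfying worlds: {w0, w1, w2, w3, w4, w5, w6, w7, w8, w9}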